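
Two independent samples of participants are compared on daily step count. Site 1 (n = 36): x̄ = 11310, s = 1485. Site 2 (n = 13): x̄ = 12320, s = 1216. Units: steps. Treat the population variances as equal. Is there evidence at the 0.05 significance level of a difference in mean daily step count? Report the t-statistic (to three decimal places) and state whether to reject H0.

t = -2.196; reject H0

Let group 1 = site 1, group 2 = site 2. H0: μ_1 = μ_2; H1: μ_1 ≠ μ_2 (two-sample pooled-variance t-test, two-sided).
s_p² = [(36−1)·1485² + (13−1)·1216²]/(36+13−2) = 2019720
t = (11310 − 12320)/√[2019720·(1/36 + 1/13)] = -2.196
df = n₁ + n₂ − 2 = 47
Two-sided p-value ≈ 0.033
Since p ≈ 0.033 < α = 0.05, reject H0; the data support H1.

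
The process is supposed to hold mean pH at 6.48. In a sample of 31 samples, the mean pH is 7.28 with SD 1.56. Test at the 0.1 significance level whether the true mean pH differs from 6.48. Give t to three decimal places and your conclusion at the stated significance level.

H0: μ = 6.48; H1: μ ≠ 6.48 (one-sample t-test, two-sided).
t = (x̄ − μ₀)/(s/√n) = (7.28 − 6.48)/(1.56/√31) = 2.855
df = n − 1 = 30
Two-sided p-value ≈ 0.008
Since p ≈ 0.008 < α = 0.1, reject H0; the data support H1.

t = 2.855; reject H0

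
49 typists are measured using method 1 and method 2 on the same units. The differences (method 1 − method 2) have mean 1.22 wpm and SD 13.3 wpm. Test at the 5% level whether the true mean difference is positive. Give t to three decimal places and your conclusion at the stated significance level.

t = 0.642; fail to reject H0

H0: μ_d = 0; H1: μ_d > 0 (paired t-test on the differences, right-tailed).
t = d̄/(s_d/√n) = 1.22/(13.3/√49) = 0.642
df = n − 1 = 48
p-value = P(T ≥ 0.642) ≈ 0.2619
Since p ≈ 0.2619 > α = 0.05, fail to reject H0; the evidence is not statistically significant.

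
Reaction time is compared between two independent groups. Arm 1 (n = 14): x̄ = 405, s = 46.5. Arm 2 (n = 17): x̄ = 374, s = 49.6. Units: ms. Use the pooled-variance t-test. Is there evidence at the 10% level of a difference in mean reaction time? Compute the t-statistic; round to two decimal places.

Let group 1 = arm 1, group 2 = arm 2. H0: μ_1 = μ_2; H1: μ_1 ≠ μ_2 (two-sample pooled-variance t-test, two-sided).
s_p² = [(14−1)·46.5² + (17−1)·49.6²]/(14+17−2) = 2326.61
t = (405 − 374)/√[2326.61·(1/14 + 1/17)] = 1.78
df = n₁ + n₂ − 2 = 29
Two-sided p-value ≈ 0.085
Since p ≈ 0.085 < α = 0.1, reject H0; the data support H1.

1.78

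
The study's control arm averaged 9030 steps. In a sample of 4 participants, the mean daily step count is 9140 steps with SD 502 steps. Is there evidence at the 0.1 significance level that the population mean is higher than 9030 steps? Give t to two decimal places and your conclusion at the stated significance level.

H0: μ = 9030; H1: μ > 9030 (one-sample t-test, right-tailed).
t = (x̄ − μ₀)/(s/√n) = (9140 − 9030)/(502/√4) = 0.44
df = n − 1 = 3
p-value = P(T ≥ 0.44) ≈ 0.3454
Since p ≈ 0.3454 > α = 0.1, fail to reject H0; the data do not provide sufficient evidence against H0.

t = 0.44; fail to reject H0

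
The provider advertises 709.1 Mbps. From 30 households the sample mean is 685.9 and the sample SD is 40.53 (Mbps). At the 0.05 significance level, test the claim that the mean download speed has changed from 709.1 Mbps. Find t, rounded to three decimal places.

-3.135

H0: μ = 709.1; H1: μ ≠ 709.1 (one-sample t-test, two-sided).
t = (x̄ − μ₀)/(s/√n) = (685.9 − 709.1)/(40.53/√30) = -3.135
df = n − 1 = 29
Two-sided p-value ≈ 0.004
Since p ≈ 0.004 < α = 0.05, reject H0; the evidence is statistically significant.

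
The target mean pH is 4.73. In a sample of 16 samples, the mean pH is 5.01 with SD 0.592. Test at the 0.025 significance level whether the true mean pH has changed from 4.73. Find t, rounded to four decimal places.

1.8919

H0: μ = 4.73; H1: μ ≠ 4.73 (one-sample t-test, two-sided).
t = (x̄ − μ₀)/(s/√n) = (5.01 − 4.73)/(0.592/√16) = 1.8919
df = n − 1 = 15
Two-sided p-value ≈ 0.078
Since p ≈ 0.078 > α = 0.025, fail to reject H0; the data do not provide sufficient evidence against H0.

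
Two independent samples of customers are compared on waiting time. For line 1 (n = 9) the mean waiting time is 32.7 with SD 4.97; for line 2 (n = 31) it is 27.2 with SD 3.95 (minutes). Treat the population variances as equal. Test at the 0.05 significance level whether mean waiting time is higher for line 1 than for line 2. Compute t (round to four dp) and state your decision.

t = 3.4705; reject H0

Let group 1 = line 1, group 2 = line 2. H0: μ_1 = μ_2; H1: μ_1 > μ_2 (two-sample pooled-variance t-test, right-tailed).
s_p² = [(9−1)·4.97² + (31−1)·3.95²]/(9+31−2) = 17.518
t = (32.7 − 27.2)/√[17.518·(1/9 + 1/31)] = 3.4705
df = n₁ + n₂ − 2 = 38
p-value = P(T ≥ 3.4705) ≈ 0.001
Since p ≈ 0.001 < α = 0.05, reject H0; the data support H1.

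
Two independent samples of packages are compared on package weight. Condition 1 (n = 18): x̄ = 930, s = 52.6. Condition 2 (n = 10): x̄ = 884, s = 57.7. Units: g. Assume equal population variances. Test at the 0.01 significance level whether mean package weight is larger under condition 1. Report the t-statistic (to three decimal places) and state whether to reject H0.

Let group 1 = condition 1, group 2 = condition 2. H0: μ_1 = μ_2; H1: μ_1 > μ_2 (two-sample pooled-variance t-test, right-tailed).
s_p² = [(18−1)·52.6² + (10−1)·57.7²]/(18+10−2) = 2961.48
t = (930 − 884)/√[2961.48·(1/18 + 1/10)] = 2.143
df = n₁ + n₂ − 2 = 26
p-value = P(T ≥ 2.143) ≈ 0.021
Since p ≈ 0.021 > α = 0.01, fail to reject H0; the evidence is not statistically significant.

t = 2.143; fail to reject H0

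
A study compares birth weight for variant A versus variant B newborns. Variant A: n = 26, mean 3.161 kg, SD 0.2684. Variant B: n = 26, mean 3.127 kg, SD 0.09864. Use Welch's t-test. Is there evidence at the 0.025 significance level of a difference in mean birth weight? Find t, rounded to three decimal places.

0.606

Let group 1 = variant A, group 2 = variant B. H0: μ_1 = μ_2; H1: μ_1 ≠ μ_2 (Welch's two-sample t-test, two-sided).
t = (x̄_1 − x̄_2)/√(s_1²/n_1 + s_2²/n_2) = (3.161 − 3.127)/√(0.2684²/26 + 0.09864²/26) = 0.606
Welch–Satterthwaite df ≈ 31.63
Two-sided p-value ≈ 0.549
Since p ≈ 0.549 > α = 0.025, fail to reject H0; the evidence is not statistically significant.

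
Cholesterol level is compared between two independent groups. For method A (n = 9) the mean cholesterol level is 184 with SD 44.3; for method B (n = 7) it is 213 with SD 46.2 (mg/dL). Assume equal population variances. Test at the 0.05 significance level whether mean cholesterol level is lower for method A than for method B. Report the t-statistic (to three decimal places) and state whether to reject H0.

Let group 1 = method A, group 2 = method B. H0: μ_1 = μ_2; H1: μ_1 < μ_2 (two-sample pooled-variance t-test, left-tailed).
s_p² = [(9−1)·44.3² + (7−1)·46.2²]/(9+7−2) = 2036.18
t = (184 − 213)/√[2036.18·(1/9 + 1/7)] = -1.275
df = n₁ + n₂ − 2 = 14
p-value = P(T ≤ -1.275) ≈ 0.111
Since p ≈ 0.111 > α = 0.05, fail to reject H0; the data do not provide sufficient evidence against H0.

t = -1.275; fail to reject H0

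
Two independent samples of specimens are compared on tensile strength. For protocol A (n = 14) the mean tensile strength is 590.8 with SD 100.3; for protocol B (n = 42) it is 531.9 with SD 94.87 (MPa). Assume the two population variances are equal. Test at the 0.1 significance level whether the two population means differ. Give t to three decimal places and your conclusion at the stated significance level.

Let group 1 = protocol A, group 2 = protocol B. H0: μ_1 = μ_2; H1: μ_1 ≠ μ_2 (two-sample pooled-variance t-test, two-sided).
s_p² = [(14−1)·100.3² + (42−1)·94.87²]/(14+42−2) = 9255.45
t = (590.8 − 531.9)/√[9255.45·(1/14 + 1/42)] = 1.984
df = n₁ + n₂ − 2 = 54
Two-sided p-value ≈ 0.052
Since p ≈ 0.052 < α = 0.1, reject H0; the evidence is statistically significant.

t = 1.984; reject H0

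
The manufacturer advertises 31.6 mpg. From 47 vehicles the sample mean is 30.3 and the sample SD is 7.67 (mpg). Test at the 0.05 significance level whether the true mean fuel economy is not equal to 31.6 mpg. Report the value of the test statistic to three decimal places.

-1.162

H0: μ = 31.6; H1: μ ≠ 31.6 (one-sample t-test, two-sided).
t = (x̄ − μ₀)/(s/√n) = (30.3 − 31.6)/(7.67/√47) = -1.162
df = n − 1 = 46
Two-sided p-value ≈ 0.2512
Since p ≈ 0.2512 > α = 0.05, fail to reject H0; the evidence is not statistically significant.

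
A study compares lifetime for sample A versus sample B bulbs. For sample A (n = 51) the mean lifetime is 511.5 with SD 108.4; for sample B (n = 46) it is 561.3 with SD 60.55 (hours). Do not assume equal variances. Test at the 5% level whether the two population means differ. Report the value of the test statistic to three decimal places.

-2.828

Let group 1 = sample A, group 2 = sample B. H0: μ_1 = μ_2; H1: μ_1 ≠ μ_2 (Welch's two-sample t-test, two-sided).
t = (x̄_1 − x̄_2)/√(s_1²/n_1 + s_2²/n_2) = (511.5 − 561.3)/√(108.4²/51 + 60.55²/46) = -2.828
Welch–Satterthwaite df ≈ 79.95
Two-sided p-value ≈ 0.006
Since p ≈ 0.006 < α = 0.05, reject H0; the evidence is statistically significant.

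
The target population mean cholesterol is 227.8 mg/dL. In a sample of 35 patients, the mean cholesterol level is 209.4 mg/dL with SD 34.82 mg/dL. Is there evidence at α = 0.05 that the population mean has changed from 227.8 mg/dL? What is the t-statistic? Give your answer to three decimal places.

-3.126

H0: μ = 227.8; H1: μ ≠ 227.8 (one-sample t-test, two-sided).
t = (x̄ − μ₀)/(s/√n) = (209.4 − 227.8)/(34.82/√35) = -3.126
df = n − 1 = 34
Two-sided p-value ≈ 0.004
Since p ≈ 0.004 < α = 0.05, reject H0; the evidence is statistically significant.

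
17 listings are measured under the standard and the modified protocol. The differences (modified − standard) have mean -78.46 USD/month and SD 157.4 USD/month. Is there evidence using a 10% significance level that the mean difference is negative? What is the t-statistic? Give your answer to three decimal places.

-2.055

H0: μ_d = 0; H1: μ_d < 0 (paired t-test on the differences, left-tailed).
t = d̄/(s_d/√n) = -78.46/(157.4/√17) = -2.055
df = n − 1 = 16
p-value = P(T ≤ -2.055) ≈ 0.0283
Since p ≈ 0.0283 < α = 0.1, reject H0; the evidence is statistically significant.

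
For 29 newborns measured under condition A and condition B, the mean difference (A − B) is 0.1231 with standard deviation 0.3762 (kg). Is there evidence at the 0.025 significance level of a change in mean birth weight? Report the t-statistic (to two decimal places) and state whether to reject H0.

H0: μ_d = 0; H1: μ_d ≠ 0 (paired t-test on the differences, two-sided).
t = d̄/(s_d/√n) = 0.1231/(0.3762/√29) = 1.76
df = n − 1 = 28
Two-sided p-value ≈ 0.089
Since p ≈ 0.089 > α = 0.025, fail to reject H0; the evidence is not statistically significant.

t = 1.76; fail to reject H0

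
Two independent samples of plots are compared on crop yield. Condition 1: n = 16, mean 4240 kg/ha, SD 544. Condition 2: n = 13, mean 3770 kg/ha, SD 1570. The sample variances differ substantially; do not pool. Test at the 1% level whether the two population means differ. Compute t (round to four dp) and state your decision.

t = 1.0303; fail to reject H0

Let group 1 = condition 1, group 2 = condition 2. H0: μ_1 = μ_2; H1: μ_1 ≠ μ_2 (Welch's two-sample t-test, two-sided).
t = (x̄_1 − x̄_2)/√(s_1²/n_1 + s_2²/n_2) = (4240 − 3770)/√(544²/16 + 1570²/13) = 1.0303
Welch–Satterthwaite df ≈ 14.35
Two-sided p-value ≈ 0.320
Since p ≈ 0.320 > α = 0.01, fail to reject H0; the data do not provide sufficient evidence against H0.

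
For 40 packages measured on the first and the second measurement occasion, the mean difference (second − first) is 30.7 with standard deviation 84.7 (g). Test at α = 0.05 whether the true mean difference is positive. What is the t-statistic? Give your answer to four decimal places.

H0: μ_d = 0; H1: μ_d > 0 (paired t-test on the differences, right-tailed).
t = d̄/(s_d/√n) = 30.7/(84.7/√40) = 2.2924
df = n − 1 = 39
p-value = P(T ≥ 2.2924) ≈ 0.014
Since p ≈ 0.014 < α = 0.05, reject H0; the evidence is statistically significant.

2.2924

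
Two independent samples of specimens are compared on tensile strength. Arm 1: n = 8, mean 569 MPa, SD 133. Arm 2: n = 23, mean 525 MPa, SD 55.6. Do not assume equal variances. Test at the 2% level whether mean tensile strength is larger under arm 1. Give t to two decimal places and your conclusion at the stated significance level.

Let group 1 = arm 1, group 2 = arm 2. H0: μ_1 = μ_2; H1: μ_1 > μ_2 (Welch's two-sample t-test, right-tailed).
t = (x̄_1 − x̄_2)/√(s_1²/n_1 + s_2²/n_2) = (569 − 525)/√(133²/8 + 55.6²/23) = 0.91
Welch–Satterthwaite df ≈ 7.87
p-value = P(T ≥ 0.91) ≈ 0.1953
Since p ≈ 0.1953 > α = 0.02, fail to reject H0; the data do not provide sufficient evidence against H0.

t = 0.91; fail to reject H0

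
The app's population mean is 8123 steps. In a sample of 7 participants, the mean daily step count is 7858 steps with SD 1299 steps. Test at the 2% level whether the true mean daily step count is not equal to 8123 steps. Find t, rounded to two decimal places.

-0.54

H0: μ = 8123; H1: μ ≠ 8123 (one-sample t-test, two-sided).
t = (x̄ − μ₀)/(s/√n) = (7858 − 8123)/(1299/√7) = -0.54
df = n − 1 = 6
Two-sided p-value ≈ 0.6088
Since p ≈ 0.6088 > α = 0.02, fail to reject H0; the evidence is not statistically significant.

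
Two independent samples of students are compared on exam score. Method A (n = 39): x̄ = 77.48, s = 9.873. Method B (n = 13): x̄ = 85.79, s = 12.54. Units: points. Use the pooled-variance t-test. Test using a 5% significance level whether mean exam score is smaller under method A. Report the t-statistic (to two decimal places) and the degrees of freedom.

t = -2.45, df = 50

Let group 1 = method A, group 2 = method B. H0: μ_1 = μ_2; H1: μ_1 < μ_2 (two-sample pooled-variance t-test, left-tailed).
s_p² = [(39−1)·9.873² + (13−1)·12.54²]/(39+13−2) = 111.822
t = (77.48 − 85.79)/√[111.822·(1/39 + 1/13)] = -2.45
df = n₁ + n₂ − 2 = 50
p-value = P(T ≤ -2.45) ≈ 0.009
Since p ≈ 0.009 < α = 0.05, reject H0; the evidence is statistically significant.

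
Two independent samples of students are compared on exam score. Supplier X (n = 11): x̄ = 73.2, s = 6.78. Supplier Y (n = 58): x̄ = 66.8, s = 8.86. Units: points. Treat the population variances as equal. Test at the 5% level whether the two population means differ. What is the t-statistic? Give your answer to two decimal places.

2.27

Let group 1 = supplier X, group 2 = supplier Y. H0: μ_1 = μ_2; H1: μ_1 ≠ μ_2 (two-sample pooled-variance t-test, two-sided).
s_p² = [(11−1)·6.78² + (58−1)·8.86²]/(11+58−2) = 73.6442
t = (73.2 − 66.8)/√[73.6442·(1/11 + 1/58)] = 2.27
df = n₁ + n₂ − 2 = 67
Two-sided p-value ≈ 0.027
Since p ≈ 0.027 < α = 0.05, reject H0; the data support H1.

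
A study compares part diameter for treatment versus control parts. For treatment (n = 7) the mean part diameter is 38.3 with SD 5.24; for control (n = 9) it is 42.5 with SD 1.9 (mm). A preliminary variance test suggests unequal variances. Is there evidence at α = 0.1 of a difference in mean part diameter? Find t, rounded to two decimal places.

-2.02

Let group 1 = treatment, group 2 = control. H0: μ_1 = μ_2; H1: μ_1 ≠ μ_2 (Welch's two-sample t-test, two-sided).
t = (x̄_1 − x̄_2)/√(s_1²/n_1 + s_2²/n_2) = (38.3 − 42.5)/√(5.24²/7 + 1.9²/9) = -2.02
Welch–Satterthwaite df ≈ 7.23
Two-sided p-value ≈ 0.0818
Since p ≈ 0.0818 < α = 0.1, reject H0; the data support H1.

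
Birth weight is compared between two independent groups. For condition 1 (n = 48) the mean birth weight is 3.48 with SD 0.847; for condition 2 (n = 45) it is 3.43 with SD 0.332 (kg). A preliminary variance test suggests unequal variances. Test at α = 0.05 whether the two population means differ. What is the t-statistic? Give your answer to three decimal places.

Let group 1 = condition 1, group 2 = condition 2. H0: μ_1 = μ_2; H1: μ_1 ≠ μ_2 (Welch's two-sample t-test, two-sided).
t = (x̄_1 − x̄_2)/√(s_1²/n_1 + s_2²/n_2) = (3.48 − 3.43)/√(0.847²/48 + 0.332²/45) = 0.379
Welch–Satterthwaite df ≈ 61.89
Two-sided p-value ≈ 0.706
Since p ≈ 0.706 > α = 0.05, fail to reject H0; the data do not provide sufficient evidence against H0.

0.379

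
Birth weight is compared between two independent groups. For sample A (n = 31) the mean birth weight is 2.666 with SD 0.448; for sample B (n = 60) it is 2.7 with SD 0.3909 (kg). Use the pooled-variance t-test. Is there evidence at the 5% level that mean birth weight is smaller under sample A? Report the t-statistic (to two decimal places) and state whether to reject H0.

Let group 1 = sample A, group 2 = sample B. H0: μ_1 = μ_2; H1: μ_1 < μ_2 (two-sample pooled-variance t-test, left-tailed).
s_p² = [(31−1)·0.448² + (60−1)·0.3909²]/(31+60−2) = 0.168949
t = (2.666 − 2.7)/√[0.168949·(1/31 + 1/60)] = -0.37
df = n₁ + n₂ − 2 = 89
p-value = P(T ≤ -0.37) ≈ 0.3547
Since p ≈ 0.3547 > α = 0.05, fail to reject H0; the evidence is not statistically significant.

t = -0.37; fail to reject H0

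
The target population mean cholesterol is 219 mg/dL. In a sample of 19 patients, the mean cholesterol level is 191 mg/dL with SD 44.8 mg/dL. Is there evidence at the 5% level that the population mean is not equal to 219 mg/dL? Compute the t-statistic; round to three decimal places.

-2.724

H0: μ = 219; H1: μ ≠ 219 (one-sample t-test, two-sided).
t = (x̄ − μ₀)/(s/√n) = (191 − 219)/(44.8/√19) = -2.724
df = n − 1 = 18
Two-sided p-value ≈ 0.0139
Since p ≈ 0.0139 < α = 0.05, reject H0; the data support H1.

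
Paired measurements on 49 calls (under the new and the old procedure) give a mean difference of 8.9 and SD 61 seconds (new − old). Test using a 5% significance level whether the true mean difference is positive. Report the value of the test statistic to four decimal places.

H0: μ_d = 0; H1: μ_d > 0 (paired t-test on the differences, right-tailed).
t = d̄/(s_d/√n) = 8.9/(61/√49) = 1.0213
df = n − 1 = 48
p-value = P(T ≥ 1.0213) ≈ 0.1561
Since p ≈ 0.1561 > α = 0.05, fail to reject H0; the data do not provide sufficient evidence against H0.

1.0213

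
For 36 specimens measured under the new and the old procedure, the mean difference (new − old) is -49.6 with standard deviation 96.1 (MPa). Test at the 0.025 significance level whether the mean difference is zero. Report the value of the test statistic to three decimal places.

H0: μ_d = 0; H1: μ_d ≠ 0 (paired t-test on the differences, two-sided).
t = d̄/(s_d/√n) = -49.6/(96.1/√36) = -3.097
df = n − 1 = 35
Two-sided p-value ≈ 0.0038
Since p ≈ 0.0038 < α = 0.025, reject H0; the evidence is statistically significant.

-3.097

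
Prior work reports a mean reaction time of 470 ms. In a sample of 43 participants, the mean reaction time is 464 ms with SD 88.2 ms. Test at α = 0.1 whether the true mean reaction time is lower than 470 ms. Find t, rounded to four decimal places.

H0: μ = 470; H1: μ < 470 (one-sample t-test, left-tailed).
t = (x̄ − μ₀)/(s/√n) = (464 − 470)/(88.2/√43) = -0.4461
df = n − 1 = 42
p-value = P(T ≤ -0.4461) ≈ 0.329
Since p ≈ 0.329 > α = 0.1, fail to reject H0; the evidence is not statistically significant.

-0.4461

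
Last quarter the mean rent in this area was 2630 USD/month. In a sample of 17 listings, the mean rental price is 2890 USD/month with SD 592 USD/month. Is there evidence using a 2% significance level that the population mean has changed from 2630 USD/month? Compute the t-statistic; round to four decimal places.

H0: μ = 2630; H1: μ ≠ 2630 (one-sample t-test, two-sided).
t = (x̄ − μ₀)/(s/√n) = (2890 − 2630)/(592/√17) = 1.8108
df = n − 1 = 16
Two-sided p-value ≈ 0.089
Since p ≈ 0.089 > α = 0.02, fail to reject H0; the data do not provide sufficient evidence against H0.

1.8108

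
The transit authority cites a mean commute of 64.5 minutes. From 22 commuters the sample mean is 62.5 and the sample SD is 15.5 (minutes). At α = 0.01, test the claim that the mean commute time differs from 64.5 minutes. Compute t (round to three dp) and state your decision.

t = -0.605; fail to reject H0

H0: μ = 64.5; H1: μ ≠ 64.5 (one-sample t-test, two-sided).
t = (x̄ − μ₀)/(s/√n) = (62.5 − 64.5)/(15.5/√22) = -0.605
df = n − 1 = 21
Two-sided p-value ≈ 0.5515
Since p ≈ 0.5515 > α = 0.01, fail to reject H0; the data do not provide sufficient evidence against H0.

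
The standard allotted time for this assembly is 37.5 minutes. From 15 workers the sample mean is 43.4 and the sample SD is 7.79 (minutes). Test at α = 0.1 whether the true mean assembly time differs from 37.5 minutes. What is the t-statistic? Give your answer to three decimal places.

H0: μ = 37.5; H1: μ ≠ 37.5 (one-sample t-test, two-sided).
t = (x̄ − μ₀)/(s/√n) = (43.4 − 37.5)/(7.79/√15) = 2.933
df = n − 1 = 14
Two-sided p-value ≈ 0.011
Since p ≈ 0.011 < α = 0.1, reject H0; the evidence is statistically significant.

2.933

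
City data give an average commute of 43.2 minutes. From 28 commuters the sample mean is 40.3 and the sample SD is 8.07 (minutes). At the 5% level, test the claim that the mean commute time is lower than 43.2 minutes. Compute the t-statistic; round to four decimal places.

-1.9015

H0: μ = 43.2; H1: μ < 43.2 (one-sample t-test, left-tailed).
t = (x̄ − μ₀)/(s/√n) = (40.3 − 43.2)/(8.07/√28) = -1.9015
df = n − 1 = 27
p-value = P(T ≤ -1.9015) ≈ 0.034
Since p ≈ 0.034 < α = 0.05, reject H0; the evidence is statistically significant.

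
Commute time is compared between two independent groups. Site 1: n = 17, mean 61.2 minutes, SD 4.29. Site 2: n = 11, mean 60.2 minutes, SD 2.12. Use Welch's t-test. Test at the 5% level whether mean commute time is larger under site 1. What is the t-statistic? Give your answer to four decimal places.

Let group 1 = site 1, group 2 = site 2. H0: μ_1 = μ_2; H1: μ_1 > μ_2 (Welch's two-sample t-test, right-tailed).
t = (x̄_1 − x̄_2)/√(s_1²/n_1 + s_2²/n_2) = (61.2 − 60.2)/√(4.29²/17 + 2.12²/11) = 0.8189
Welch–Satterthwaite df ≈ 24.72
p-value = P(T ≥ 0.8189) ≈ 0.2103
Since p ≈ 0.2103 > α = 0.05, fail to reject H0; the evidence is not statistically significant.

0.8189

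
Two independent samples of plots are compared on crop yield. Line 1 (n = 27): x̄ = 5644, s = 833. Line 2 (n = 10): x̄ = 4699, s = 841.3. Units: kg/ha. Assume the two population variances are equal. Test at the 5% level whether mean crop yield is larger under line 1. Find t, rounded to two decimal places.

3.06

Let group 1 = line 1, group 2 = line 2. H0: μ_1 = μ_2; H1: μ_1 > μ_2 (two-sample pooled-variance t-test, right-tailed).
s_p² = [(27−1)·833² + (10−1)·841.3²]/(27+10−2) = 697462
t = (5644 − 4699)/√[697462·(1/27 + 1/10)] = 3.06
df = n₁ + n₂ − 2 = 35
p-value = P(T ≥ 3.06) ≈ 0.002
Since p ≈ 0.002 < α = 0.05, reject H0; the evidence is statistically significant.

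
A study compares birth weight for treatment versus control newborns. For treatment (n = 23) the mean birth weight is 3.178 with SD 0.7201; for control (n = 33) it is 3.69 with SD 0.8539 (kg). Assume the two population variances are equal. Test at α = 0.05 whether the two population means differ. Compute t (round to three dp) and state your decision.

Let group 1 = treatment, group 2 = control. H0: μ_1 = μ_2; H1: μ_1 ≠ μ_2 (two-sample pooled-variance t-test, two-sided).
s_p² = [(23−1)·0.7201² + (33−1)·0.8539²]/(23+33−2) = 0.643345
t = (3.178 − 3.69)/√[0.643345·(1/23 + 1/33)] = -2.350
df = n₁ + n₂ − 2 = 54
Two-sided p-value ≈ 0.022
Since p ≈ 0.022 < α = 0.05, reject H0; the evidence is statistically significant.

t = -2.350; reject H0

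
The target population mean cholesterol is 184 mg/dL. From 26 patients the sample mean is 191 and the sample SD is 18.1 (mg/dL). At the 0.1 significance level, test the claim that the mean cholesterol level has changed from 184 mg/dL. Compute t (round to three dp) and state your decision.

t = 1.972; reject H0

H0: μ = 184; H1: μ ≠ 184 (one-sample t-test, two-sided).
t = (x̄ − μ₀)/(s/√n) = (191 − 184)/(18.1/√26) = 1.972
df = n − 1 = 25
Two-sided p-value ≈ 0.0598
Since p ≈ 0.0598 < α = 0.1, reject H0; the data support H1.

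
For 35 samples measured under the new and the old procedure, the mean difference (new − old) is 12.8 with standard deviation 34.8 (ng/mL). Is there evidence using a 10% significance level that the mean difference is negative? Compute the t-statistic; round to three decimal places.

2.176

H0: μ_d = 0; H1: μ_d < 0 (paired t-test on the differences, left-tailed).
t = d̄/(s_d/√n) = 12.8/(34.8/√35) = 2.176
df = n − 1 = 34
p-value = P(T ≤ 2.176) ≈ 0.982
Since p ≈ 0.982 > α = 0.1, fail to reject H0; the data do not provide sufficient evidence against H0.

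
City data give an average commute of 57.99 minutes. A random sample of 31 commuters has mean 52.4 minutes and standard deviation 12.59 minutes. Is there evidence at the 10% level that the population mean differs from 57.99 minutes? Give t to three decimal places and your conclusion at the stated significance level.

t = -2.472; reject H0

H0: μ = 57.99; H1: μ ≠ 57.99 (one-sample t-test, two-sided).
t = (x̄ − μ₀)/(s/√n) = (52.4 − 57.99)/(12.59/√31) = -2.472
df = n − 1 = 30
Two-sided p-value ≈ 0.019
Since p ≈ 0.019 < α = 0.1, reject H0; the evidence is statistically significant.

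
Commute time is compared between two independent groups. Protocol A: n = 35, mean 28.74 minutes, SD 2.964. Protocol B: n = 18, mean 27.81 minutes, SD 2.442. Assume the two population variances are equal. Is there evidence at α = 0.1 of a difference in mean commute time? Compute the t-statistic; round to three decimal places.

Let group 1 = protocol A, group 2 = protocol B. H0: μ_1 = μ_2; H1: μ_1 ≠ μ_2 (two-sample pooled-variance t-test, two-sided).
s_p² = [(35−1)·2.964² + (18−1)·2.442²]/(35+18−2) = 7.84465
t = (28.74 − 27.81)/√[7.84465·(1/35 + 1/18)] = 1.145
df = n₁ + n₂ − 2 = 51
Two-sided p-value ≈ 0.258
Since p ≈ 0.258 > α = 0.1, fail to reject H0; the evidence is not statistically significant.

1.145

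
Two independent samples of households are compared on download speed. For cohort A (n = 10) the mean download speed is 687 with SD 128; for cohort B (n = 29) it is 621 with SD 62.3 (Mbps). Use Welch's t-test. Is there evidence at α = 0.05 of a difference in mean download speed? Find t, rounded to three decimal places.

Let group 1 = cohort A, group 2 = cohort B. H0: μ_1 = μ_2; H1: μ_1 ≠ μ_2 (Welch's two-sample t-test, two-sided).
t = (x̄_1 − x̄_2)/√(s_1²/n_1 + s_2²/n_2) = (687 − 621)/√(128²/10 + 62.3²/29) = 1.568
Welch–Satterthwaite df ≈ 10.51
Two-sided p-value ≈ 0.147
Since p ≈ 0.147 > α = 0.05, fail to reject H0; the data do not provide sufficient evidence against H0.

1.568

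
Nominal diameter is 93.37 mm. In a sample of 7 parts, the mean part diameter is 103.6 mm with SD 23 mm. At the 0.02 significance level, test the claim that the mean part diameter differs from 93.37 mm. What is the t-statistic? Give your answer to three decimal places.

H0: μ = 93.37; H1: μ ≠ 93.37 (one-sample t-test, two-sided).
t = (x̄ − μ₀)/(s/√n) = (103.6 − 93.37)/(23/√7) = 1.177
df = n − 1 = 6
Two-sided p-value ≈ 0.284
Since p ≈ 0.284 > α = 0.02, fail to reject H0; the data do not provide sufficient evidence against H0.

1.177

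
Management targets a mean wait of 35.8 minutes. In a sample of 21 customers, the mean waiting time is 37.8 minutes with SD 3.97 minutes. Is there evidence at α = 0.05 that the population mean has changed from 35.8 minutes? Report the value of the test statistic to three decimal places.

2.309

H0: μ = 35.8; H1: μ ≠ 35.8 (one-sample t-test, two-sided).
t = (x̄ − μ₀)/(s/√n) = (37.8 − 35.8)/(3.97/√21) = 2.309
df = n − 1 = 20
Two-sided p-value ≈ 0.032
Since p ≈ 0.032 < α = 0.05, reject H0; the evidence is statistically significant.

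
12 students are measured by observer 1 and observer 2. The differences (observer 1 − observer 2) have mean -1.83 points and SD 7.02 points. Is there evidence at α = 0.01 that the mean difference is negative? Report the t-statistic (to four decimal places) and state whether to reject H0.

H0: μ_d = 0; H1: μ_d < 0 (paired t-test on the differences, left-tailed).
t = d̄/(s_d/√n) = -1.83/(7.02/√12) = -0.9030
df = n − 1 = 11
p-value = P(T ≤ -0.9030) ≈ 0.1929
Since p ≈ 0.1929 > α = 0.01, fail to reject H0; the evidence is not statistically significant.

t = -0.9030; fail to reject H0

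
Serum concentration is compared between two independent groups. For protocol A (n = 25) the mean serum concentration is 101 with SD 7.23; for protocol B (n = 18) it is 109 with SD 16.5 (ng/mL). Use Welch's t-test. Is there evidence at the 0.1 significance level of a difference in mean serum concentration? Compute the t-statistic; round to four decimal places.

Let group 1 = protocol A, group 2 = protocol B. H0: μ_1 = μ_2; H1: μ_1 ≠ μ_2 (Welch's two-sample t-test, two-sided).
t = (x̄_1 − x̄_2)/√(s_1²/n_1 + s_2²/n_2) = (101 − 109)/√(7.23²/25 + 16.5²/18) = -1.9281
Welch–Satterthwaite df ≈ 21.73
Two-sided p-value ≈ 0.0670
Since p ≈ 0.0670 < α = 0.1, reject H0; the evidence is statistically significant.

-1.9281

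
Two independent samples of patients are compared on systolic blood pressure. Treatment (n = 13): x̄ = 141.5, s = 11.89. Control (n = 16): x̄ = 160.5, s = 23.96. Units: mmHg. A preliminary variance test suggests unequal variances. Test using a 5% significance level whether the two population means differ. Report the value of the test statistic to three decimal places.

Let group 1 = treatment, group 2 = control. H0: μ_1 = μ_2; H1: μ_1 ≠ μ_2 (Welch's two-sample t-test, two-sided).
t = (x̄_1 − x̄_2)/√(s_1²/n_1 + s_2²/n_2) = (141.5 − 160.5)/√(11.89²/13 + 23.96²/16) = -2.779
Welch–Satterthwaite df ≈ 22.85
Two-sided p-value ≈ 0.0107
Since p ≈ 0.0107 < α = 0.05, reject H0; the data support H1.

-2.779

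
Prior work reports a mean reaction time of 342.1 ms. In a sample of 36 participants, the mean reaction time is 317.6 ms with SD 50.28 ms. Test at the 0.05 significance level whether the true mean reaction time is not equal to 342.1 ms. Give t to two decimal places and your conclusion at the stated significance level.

t = -2.92; reject H0

H0: μ = 342.1; H1: μ ≠ 342.1 (one-sample t-test, two-sided).
t = (x̄ − μ₀)/(s/√n) = (317.6 − 342.1)/(50.28/√36) = -2.92
df = n − 1 = 35
Two-sided p-value ≈ 0.006
Since p ≈ 0.006 < α = 0.05, reject H0; the evidence is statistically significant.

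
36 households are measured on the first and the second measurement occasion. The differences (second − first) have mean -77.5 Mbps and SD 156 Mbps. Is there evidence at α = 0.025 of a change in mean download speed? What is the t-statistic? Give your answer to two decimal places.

H0: μ_d = 0; H1: μ_d ≠ 0 (paired t-test on the differences, two-sided).
t = d̄/(s_d/√n) = -77.5/(156/√36) = -2.98
df = n − 1 = 35
Two-sided p-value ≈ 0.0052
Since p ≈ 0.0052 < α = 0.025, reject H0; the data support H1.

-2.98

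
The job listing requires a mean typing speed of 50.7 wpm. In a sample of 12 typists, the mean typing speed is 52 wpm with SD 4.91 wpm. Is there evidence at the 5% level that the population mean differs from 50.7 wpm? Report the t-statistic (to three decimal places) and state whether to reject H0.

H0: μ = 50.7; H1: μ ≠ 50.7 (one-sample t-test, two-sided).
t = (x̄ − μ₀)/(s/√n) = (52 − 50.7)/(4.91/√12) = 0.917
df = n − 1 = 11
Two-sided p-value ≈ 0.379
Since p ≈ 0.379 > α = 0.05, fail to reject H0; the data do not provide sufficient evidence against H0.

t = 0.917; fail to reject H0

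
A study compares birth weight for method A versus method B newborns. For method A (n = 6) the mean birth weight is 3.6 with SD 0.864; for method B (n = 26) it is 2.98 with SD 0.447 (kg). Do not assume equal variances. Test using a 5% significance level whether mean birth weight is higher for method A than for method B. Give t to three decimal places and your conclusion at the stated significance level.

Let group 1 = method A, group 2 = method B. H0: μ_1 = μ_2; H1: μ_1 > μ_2 (Welch's two-sample t-test, right-tailed).
t = (x̄_1 − x̄_2)/√(s_1²/n_1 + s_2²/n_2) = (3.6 − 2.98)/√(0.864²/6 + 0.447²/26) = 1.706
Welch–Satterthwaite df ≈ 5.63
p-value = P(T ≥ 1.706) ≈ 0.0711
Since p ≈ 0.0711 > α = 0.05, fail to reject H0; the evidence is not statistically significant.

t = 1.706; fail to reject H0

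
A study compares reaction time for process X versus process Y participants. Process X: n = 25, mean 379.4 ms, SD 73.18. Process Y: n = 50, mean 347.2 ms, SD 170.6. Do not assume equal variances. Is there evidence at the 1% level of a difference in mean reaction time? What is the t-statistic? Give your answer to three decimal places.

Let group 1 = process X, group 2 = process Y. H0: μ_1 = μ_2; H1: μ_1 ≠ μ_2 (Welch's two-sample t-test, two-sided).
t = (x̄_1 − x̄_2)/√(s_1²/n_1 + s_2²/n_2) = (379.4 − 347.2)/√(73.18²/25 + 170.6²/50) = 1.141
Welch–Satterthwaite df ≈ 71.84
Two-sided p-value ≈ 0.2576
Since p ≈ 0.2576 > α = 0.01, fail to reject H0; the data do not provide sufficient evidence against H0.

1.141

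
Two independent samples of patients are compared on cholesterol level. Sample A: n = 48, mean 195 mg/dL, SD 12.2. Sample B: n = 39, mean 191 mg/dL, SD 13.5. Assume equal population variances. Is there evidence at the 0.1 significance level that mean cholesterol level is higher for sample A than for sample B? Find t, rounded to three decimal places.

1.450

Let group 1 = sample A, group 2 = sample B. H0: μ_1 = μ_2; H1: μ_1 > μ_2 (two-sample pooled-variance t-test, right-tailed).
s_p² = [(48−1)·12.2² + (39−1)·13.5²]/(48+39−2) = 163.776
t = (195 − 191)/√[163.776·(1/48 + 1/39)] = 1.450
df = n₁ + n₂ − 2 = 85
p-value = P(T ≥ 1.450) ≈ 0.0754
Since p ≈ 0.0754 < α = 0.1, reject H0; the data support H1.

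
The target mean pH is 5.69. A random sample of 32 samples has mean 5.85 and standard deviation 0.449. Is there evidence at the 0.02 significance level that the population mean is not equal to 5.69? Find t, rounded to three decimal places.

2.016

H0: μ = 5.69; H1: μ ≠ 5.69 (one-sample t-test, two-sided).
t = (x̄ − μ₀)/(s/√n) = (5.85 − 5.69)/(0.449/√32) = 2.016
df = n − 1 = 31
Two-sided p-value ≈ 0.053
Since p ≈ 0.053 > α = 0.02, fail to reject H0; the evidence is not statistically significant.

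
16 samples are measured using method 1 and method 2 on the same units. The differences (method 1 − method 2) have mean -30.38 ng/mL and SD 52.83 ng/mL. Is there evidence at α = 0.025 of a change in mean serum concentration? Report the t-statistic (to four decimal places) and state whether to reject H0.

t = -2.3002; fail to reject H0

H0: μ_d = 0; H1: μ_d ≠ 0 (paired t-test on the differences, two-sided).
t = d̄/(s_d/√n) = -30.38/(52.83/√16) = -2.3002
df = n − 1 = 15
Two-sided p-value ≈ 0.0362
Since p ≈ 0.0362 > α = 0.025, fail to reject H0; the evidence is not statistically significant.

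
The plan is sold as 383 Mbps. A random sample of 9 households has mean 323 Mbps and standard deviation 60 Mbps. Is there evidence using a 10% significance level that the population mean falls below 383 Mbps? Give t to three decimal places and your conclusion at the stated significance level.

t = -3.000; reject H0

H0: μ = 383; H1: μ < 383 (one-sample t-test, left-tailed).
t = (x̄ − μ₀)/(s/√n) = (323 − 383)/(60/√9) = -3.000
df = n − 1 = 8
p-value = P(T ≤ -3.000) ≈ 0.009
Since p ≈ 0.009 < α = 0.1, reject H0; the data support H1.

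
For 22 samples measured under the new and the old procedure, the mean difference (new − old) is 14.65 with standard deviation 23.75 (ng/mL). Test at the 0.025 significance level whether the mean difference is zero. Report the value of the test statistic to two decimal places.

2.89

H0: μ_d = 0; H1: μ_d ≠ 0 (paired t-test on the differences, two-sided).
t = d̄/(s_d/√n) = 14.65/(23.75/√22) = 2.89
df = n − 1 = 21
Two-sided p-value ≈ 0.0087
Since p ≈ 0.0087 < α = 0.025, reject H0; the evidence is statistically significant.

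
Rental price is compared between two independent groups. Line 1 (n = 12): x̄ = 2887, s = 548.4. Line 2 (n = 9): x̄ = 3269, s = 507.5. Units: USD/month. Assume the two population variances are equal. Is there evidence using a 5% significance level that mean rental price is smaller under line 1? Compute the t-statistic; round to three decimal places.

-1.630

Let group 1 = line 1, group 2 = line 2. H0: μ_1 = μ_2; H1: μ_1 < μ_2 (two-sample pooled-variance t-test, left-tailed).
s_p² = [(12−1)·548.4² + (9−1)·507.5²]/(12+9−2) = 282559
t = (2887 − 3269)/√[282559·(1/12 + 1/9)] = -1.630
df = n₁ + n₂ − 2 = 19
p-value = P(T ≤ -1.630) ≈ 0.060
Since p ≈ 0.060 > α = 0.05, fail to reject H0; the evidence is not statistically significant.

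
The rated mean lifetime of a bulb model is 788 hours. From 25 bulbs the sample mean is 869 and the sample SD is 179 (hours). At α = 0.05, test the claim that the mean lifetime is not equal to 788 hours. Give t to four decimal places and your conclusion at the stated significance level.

H0: μ = 788; H1: μ ≠ 788 (one-sample t-test, two-sided).
t = (x̄ − μ₀)/(s/√n) = (869 − 788)/(179/√25) = 2.2626
df = n − 1 = 24
Two-sided p-value ≈ 0.0330
Since p ≈ 0.0330 < α = 0.05, reject H0; the data support H1.

t = 2.2626; reject H0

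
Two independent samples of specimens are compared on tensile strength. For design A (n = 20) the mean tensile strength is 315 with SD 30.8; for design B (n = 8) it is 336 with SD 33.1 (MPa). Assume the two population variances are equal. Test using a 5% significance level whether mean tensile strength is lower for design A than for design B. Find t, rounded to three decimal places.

-1.597

Let group 1 = design A, group 2 = design B. H0: μ_1 = μ_2; H1: μ_1 < μ_2 (two-sample pooled-variance t-test, left-tailed).
s_p² = [(20−1)·30.8² + (8−1)·33.1²]/(20+8−2) = 988.209
t = (315 − 336)/√[988.209·(1/20 + 1/8)] = -1.597
df = n₁ + n₂ − 2 = 26
p-value = P(T ≤ -1.597) ≈ 0.061
Since p ≈ 0.061 > α = 0.05, fail to reject H0; the evidence is not statistically significant.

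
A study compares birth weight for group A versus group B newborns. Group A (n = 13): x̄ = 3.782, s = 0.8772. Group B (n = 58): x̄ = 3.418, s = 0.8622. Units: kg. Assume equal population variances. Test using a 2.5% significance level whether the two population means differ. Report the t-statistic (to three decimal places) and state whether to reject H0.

t = 1.372; fail to reject H0

Let group 1 = group A, group 2 = group B. H0: μ_1 = μ_2; H1: μ_1 ≠ μ_2 (two-sample pooled-variance t-test, two-sided).
s_p² = [(13−1)·0.8772² + (58−1)·0.8622²]/(13+58−2) = 0.747926
t = (3.782 − 3.418)/√[0.747926·(1/13 + 1/58)] = 1.372
df = n₁ + n₂ − 2 = 69
Two-sided p-value ≈ 0.1746
Since p ≈ 0.1746 > α = 0.025, fail to reject H0; the data do not provide sufficient evidence against H0.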